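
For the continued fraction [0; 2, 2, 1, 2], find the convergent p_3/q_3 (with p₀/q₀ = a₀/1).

3/7

Using pₖ = aₖpₖ₋₁ + pₖ₋₂, qₖ = aₖqₖ₋₁ + qₖ₋₂ (with p₋₁=1, p₋₂=0, q₋₁=0, q₋₂=1):
  k=0: a=0, p=0, q=1
  k=1: a=2, p=1, q=2
  k=2: a=2, p=2, q=5
  k=3: a=1, p=3, q=7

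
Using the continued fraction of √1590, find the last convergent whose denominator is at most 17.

√1590 = [39; 1, 6, 1, 78, …] (period length 4).
Convergents:
  p_0/q_0 = 39/1
  p_1/q_1 = 40/1
  p_2/q_2 = 279/7
  p_3/q_3 = 319/8
  p_4/q_4 = 25161/631
q_3 = 8 ≤ 17 < 631 = q_4, so the answer is 319/8.

319/8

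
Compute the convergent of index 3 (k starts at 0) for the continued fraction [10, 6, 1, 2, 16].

Using pₖ = aₖpₖ₋₁ + pₖ₋₂, qₖ = aₖqₖ₋₁ + qₖ₋₂ (with p₋₁=1, p₋₂=0, q₋₁=0, q₋₂=1):
  k=0: a=10, p=10, q=1
  k=1: a=6, p=61, q=6
  k=2: a=1, p=71, q=7
  k=3: a=2, p=203, q=20

203/20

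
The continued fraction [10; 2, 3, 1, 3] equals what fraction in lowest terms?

355/34

Using pₖ = aₖpₖ₋₁ + pₖ₋₂ and qₖ = aₖqₖ₋₁ + qₖ₋₂:
  k=0: a=10, p=10, q=1
  k=1: a=2, p=21, q=2
  k=2: a=3, p=73, q=7
  k=3: a=1, p=94, q=9
  k=4: a=3, p=355, q=34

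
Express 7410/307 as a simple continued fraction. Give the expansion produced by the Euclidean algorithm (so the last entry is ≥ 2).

[24; 7, 3, 4, 3]

7410 = 24×307 + 42
307 = 7×42 + 13
42 = 3×13 + 3
13 = 4×3 + 1
3 = 3×1 + 0  (stop)
So 7410/307 = [24; 7, 3, 4, 3].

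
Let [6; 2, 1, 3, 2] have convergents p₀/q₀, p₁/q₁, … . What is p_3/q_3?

70/11

Using pₖ = aₖpₖ₋₁ + pₖ₋₂, qₖ = aₖqₖ₋₁ + qₖ₋₂ (with p₋₁=1, p₋₂=0, q₋₁=0, q₋₂=1):
  k=0: a=6, p=6, q=1
  k=1: a=2, p=13, q=2
  k=2: a=1, p=19, q=3
  k=3: a=3, p=70, q=11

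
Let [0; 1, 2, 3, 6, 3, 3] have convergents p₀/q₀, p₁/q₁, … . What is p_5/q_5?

Using pₖ = aₖpₖ₋₁ + pₖ₋₂, qₖ = aₖqₖ₋₁ + qₖ₋₂ (with p₋₁=1, p₋₂=0, q₋₁=0, q₋₂=1):
  k=0: a=0, p=0, q=1
  k=1: a=1, p=1, q=1
  k=2: a=2, p=2, q=3
  k=3: a=3, p=7, q=10
  k=4: a=6, p=44, q=63
  k=5: a=3, p=139, q=199

139/199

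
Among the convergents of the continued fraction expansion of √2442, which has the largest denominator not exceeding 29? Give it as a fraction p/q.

√2442 = [49; 2, 2, 2, 98, …] (period length 4).
Convergents:
  p_0/q_0 = 49/1
  p_1/q_1 = 99/2
  p_2/q_2 = 247/5
  p_3/q_3 = 593/12
  p_4/q_4 = 58361/1181
q_3 = 12 ≤ 29 < 1181 = q_4, so the answer is 593/12.

593/12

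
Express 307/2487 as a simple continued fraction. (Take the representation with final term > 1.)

307 = 0×2487 + 307
2487 = 8×307 + 31
307 = 9×31 + 28
31 = 1×28 + 3
28 = 9×3 + 1
3 = 3×1 + 0  (stop)
So 307/2487 = [0; 8, 9, 1, 9, 3].

[0; 8, 9, 1, 9, 3]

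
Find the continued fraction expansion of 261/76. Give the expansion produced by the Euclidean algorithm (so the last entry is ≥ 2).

[3; 2, 3, 3, 3]

261 = 3×76 + 33
76 = 2×33 + 10
33 = 3×10 + 3
10 = 3×3 + 1
3 = 3×1 + 0  (stop)
So 261/76 = [3; 2, 3, 3, 3].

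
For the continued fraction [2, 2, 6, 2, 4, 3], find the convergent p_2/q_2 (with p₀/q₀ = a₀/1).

Using pₖ = aₖpₖ₋₁ + pₖ₋₂, qₖ = aₖqₖ₋₁ + qₖ₋₂ (with p₋₁=1, p₋₂=0, q₋₁=0, q₋₂=1):
  k=0: a=2, p=2, q=1
  k=1: a=2, p=5, q=2
  k=2: a=6, p=32, q=13

32/13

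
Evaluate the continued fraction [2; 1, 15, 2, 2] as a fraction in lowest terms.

Using pₖ = aₖpₖ₋₁ + pₖ₋₂ and qₖ = aₖqₖ₋₁ + qₖ₋₂:
  k=0: a=2, p=2, q=1
  k=1: a=1, p=3, q=1
  k=2: a=15, p=47, q=16
  k=3: a=2, p=97, q=33
  k=4: a=2, p=241, q=82

241/82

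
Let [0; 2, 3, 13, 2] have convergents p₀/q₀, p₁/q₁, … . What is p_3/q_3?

40/93

Using pₖ = aₖpₖ₋₁ + pₖ₋₂, qₖ = aₖqₖ₋₁ + qₖ₋₂ (with p₋₁=1, p₋₂=0, q₋₁=0, q₋₂=1):
  k=0: a=0, p=0, q=1
  k=1: a=2, p=1, q=2
  k=2: a=3, p=3, q=7
  k=3: a=13, p=40, q=93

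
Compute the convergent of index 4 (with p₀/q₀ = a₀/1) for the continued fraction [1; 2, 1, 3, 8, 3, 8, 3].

124/91

Using pₖ = aₖpₖ₋₁ + pₖ₋₂, qₖ = aₖqₖ₋₁ + qₖ₋₂ (with p₋₁=1, p₋₂=0, q₋₁=0, q₋₂=1):
  k=0: a=1, p=1, q=1
  k=1: a=2, p=3, q=2
  k=2: a=1, p=4, q=3
  k=3: a=3, p=15, q=11
  k=4: a=8, p=124, q=91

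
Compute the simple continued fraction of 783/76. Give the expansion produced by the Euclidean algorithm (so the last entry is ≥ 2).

[10; 3, 3, 3, 2]

783 = 10*76 + 23
76 = 3*23 + 7
23 = 3*7 + 2
7 = 3*2 + 1
2 = 2*1 + 0  (stop)
So 783/76 = [10; 3, 3, 3, 2].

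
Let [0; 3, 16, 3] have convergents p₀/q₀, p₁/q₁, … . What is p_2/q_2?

16/49

Using pₖ = aₖpₖ₋₁ + pₖ₋₂, qₖ = aₖqₖ₋₁ + qₖ₋₂ (with p₋₁=1, p₋₂=0, q₋₁=0, q₋₂=1):
  k=0: a=0, p=0, q=1
  k=1: a=3, p=1, q=3
  k=2: a=16, p=16, q=49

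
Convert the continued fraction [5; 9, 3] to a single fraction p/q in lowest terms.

143/28

Fold from the inside: start with 3/1.
  9 + 1/3 = 28/3
  5 + 3/28 = 143/28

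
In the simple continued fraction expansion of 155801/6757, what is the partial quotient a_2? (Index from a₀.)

155801 = 23·6757 + 390   →  a_0 = 23
6757 = 17·390 + 127   →  a_1 = 17
390 = 3·127 + 9   →  a_2 = 3

3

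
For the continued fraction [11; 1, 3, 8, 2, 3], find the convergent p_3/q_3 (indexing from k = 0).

Using pₖ = aₖpₖ₋₁ + pₖ₋₂, qₖ = aₖqₖ₋₁ + qₖ₋₂ (with p₋₁=1, p₋₂=0, q₋₁=0, q₋₂=1):
  k=0: a=11, p=11, q=1
  k=1: a=1, p=12, q=1
  k=2: a=3, p=47, q=4
  k=3: a=8, p=388, q=33

388/33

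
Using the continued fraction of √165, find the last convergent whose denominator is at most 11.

77/6

√165 = [12; 1, 5, 2, 5, 1, 24, …] (period length 6).
Convergents:
  p_0/q_0 = 12/1
  p_1/q_1 = 13/1
  p_2/q_2 = 77/6
  p_3/q_3 = 167/13
q_2 = 6 ≤ 11 < 13 = q_3, so the answer is 77/6.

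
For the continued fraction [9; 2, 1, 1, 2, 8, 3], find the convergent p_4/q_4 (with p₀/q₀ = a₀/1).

Using pₖ = aₖpₖ₋₁ + pₖ₋₂, qₖ = aₖqₖ₋₁ + qₖ₋₂ (with p₋₁=1, p₋₂=0, q₋₁=0, q₋₂=1):
  k=0: a=9, p=9, q=1
  k=1: a=2, p=19, q=2
  k=2: a=1, p=28, q=3
  k=3: a=1, p=47, q=5
  k=4: a=2, p=122, q=13

122/13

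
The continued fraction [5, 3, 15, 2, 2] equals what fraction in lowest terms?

Fold from the inside: start with 2/1.
  2 + 1/2 = 5/2
  15 + 2/5 = 77/5
  3 + 5/77 = 236/77
  5 + 77/236 = 1257/236

1257/236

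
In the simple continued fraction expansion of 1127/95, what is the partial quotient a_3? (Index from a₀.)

3

1127 = 11·95 + 82   →  a_0 = 11
95 = 1·82 + 13   →  a_1 = 1
82 = 6·13 + 4   →  a_2 = 6
13 = 3·4 + 1   →  a_3 = 3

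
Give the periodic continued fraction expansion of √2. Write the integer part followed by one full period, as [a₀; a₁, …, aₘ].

a₀ = ⌊√2⌋ = 1.
With m₀=0, d₀=1 and mₖ₊₁ = dₖaₖ − mₖ, dₖ₊₁ = (n − mₖ₊₁²)/dₖ, aₖ₊₁ = ⌊(a₀+mₖ₊₁)/dₖ₊₁⌋:
  k=1: m=1, d=1, a=2
d=1 and a=2a₀=2 at k=1, so the next step gives (m, d) = (1, 1) again — its k=1 value — and the period has length 1.

[1; 2]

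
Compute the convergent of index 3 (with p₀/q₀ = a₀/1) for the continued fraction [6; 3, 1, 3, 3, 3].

Using pₖ = aₖpₖ₋₁ + pₖ₋₂, qₖ = aₖqₖ₋₁ + qₖ₋₂ (with p₋₁=1, p₋₂=0, q₋₁=0, q₋₂=1):
  k=0: a=6, p=6, q=1
  k=1: a=3, p=19, q=3
  k=2: a=1, p=25, q=4
  k=3: a=3, p=94, q=15

94/15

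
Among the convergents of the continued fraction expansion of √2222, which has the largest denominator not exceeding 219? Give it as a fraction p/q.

√2222 = [47; 7, 4, 7, 94, …] (period length 4).
Convergents:
  p_0/q_0 = 47/1
  p_1/q_1 = 330/7
  p_2/q_2 = 1367/29
  p_3/q_3 = 9899/210
  p_4/q_4 = 931873/19769
q_3 = 210 ≤ 219 < 19769 = q_4, so the answer is 9899/210.

9899/210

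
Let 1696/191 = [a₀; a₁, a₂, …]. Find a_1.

1

1696 = 8·191 + 168   →  a_0 = 8
191 = 1·168 + 23   →  a_1 = 1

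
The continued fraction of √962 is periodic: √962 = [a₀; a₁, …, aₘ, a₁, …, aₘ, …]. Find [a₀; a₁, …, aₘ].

a₀ = ⌊√962⌋ = 31.

[31; 62]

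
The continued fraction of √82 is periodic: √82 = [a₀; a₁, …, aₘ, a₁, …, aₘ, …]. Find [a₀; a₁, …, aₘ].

[9; 18]

a₀ = ⌊√82⌋ = 9.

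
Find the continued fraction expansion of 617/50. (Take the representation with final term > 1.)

617 = 12*50 + 17
50 = 2*17 + 16
17 = 1*16 + 1
16 = 16*1 + 0  (stop)
So 617/50 = [12; 2, 1, 16].

[12; 2, 1, 16]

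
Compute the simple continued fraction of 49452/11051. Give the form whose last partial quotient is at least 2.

49452 = 4·11051 + 5248
11051 = 2·5248 + 555
5248 = 9·555 + 253
555 = 2·253 + 49
253 = 5·49 + 8
49 = 6·8 + 1
8 = 8·1 + 0  (stop)
So 49452/11051 = [4; 2, 9, 2, 5, 6, 8].

[4; 2, 9, 2, 5, 6, 8]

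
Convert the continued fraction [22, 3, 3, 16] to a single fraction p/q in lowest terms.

3635/163

Fold from the inside: start with 16/1.
  3 + 1/16 = 49/16
  3 + 16/49 = 163/49
  22 + 49/163 = 3635/163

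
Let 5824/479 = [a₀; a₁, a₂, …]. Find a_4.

3

5824 = 12·479 + 76   →  a_0 = 12
479 = 6·76 + 23   →  a_1 = 6
76 = 3·23 + 7   →  a_2 = 3
23 = 3·7 + 2   →  a_3 = 3
7 = 3·2 + 1   →  a_4 = 3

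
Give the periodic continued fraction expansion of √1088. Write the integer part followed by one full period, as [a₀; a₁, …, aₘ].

[32; 1, 64]

a₀ = ⌊√1088⌋ = 32.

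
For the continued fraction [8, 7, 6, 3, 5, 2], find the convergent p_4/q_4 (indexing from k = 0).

5885/723

Using pₖ = aₖpₖ₋₁ + pₖ₋₂, qₖ = aₖqₖ₋₁ + qₖ₋₂ (with p₋₁=1, p₋₂=0, q₋₁=0, q₋₂=1):
  k=0: a=8, p=8, q=1
  k=1: a=7, p=57, q=7
  k=2: a=6, p=350, q=43
  k=3: a=3, p=1107, q=136
  k=4: a=5, p=5885, q=723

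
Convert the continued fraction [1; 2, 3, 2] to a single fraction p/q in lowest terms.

23/16

Fold from the inside: start with 2/1.
  3 + 1/2 = 7/2
  2 + 2/7 = 16/7
  1 + 7/16 = 23/16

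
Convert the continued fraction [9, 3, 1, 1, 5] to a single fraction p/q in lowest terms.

Using pₖ = aₖpₖ₋₁ + pₖ₋₂ and qₖ = aₖqₖ₋₁ + qₖ₋₂:
  k=0: a=9, p=9, q=1
  k=1: a=3, p=28, q=3
  k=2: a=1, p=37, q=4
  k=3: a=1, p=65, q=7
  k=4: a=5, p=362, q=39

362/39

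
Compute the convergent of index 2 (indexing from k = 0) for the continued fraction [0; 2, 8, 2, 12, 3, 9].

8/17

Using pₖ = aₖpₖ₋₁ + pₖ₋₂, qₖ = aₖqₖ₋₁ + qₖ₋₂ (with p₋₁=1, p₋₂=0, q₋₁=0, q₋₂=1):
  k=0: a=0, p=0, q=1
  k=1: a=2, p=1, q=2
  k=2: a=8, p=8, q=17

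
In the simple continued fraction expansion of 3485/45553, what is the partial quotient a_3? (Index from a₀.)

3485 = 0·45553 + 3485   →  a_0 = 0
45553 = 13·3485 + 248   →  a_1 = 13
3485 = 14·248 + 13   →  a_2 = 14
248 = 19·13 + 1   →  a_3 = 19

19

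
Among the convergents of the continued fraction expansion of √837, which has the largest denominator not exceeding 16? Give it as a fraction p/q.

405/14

√837 = [28; 1, 13, 2, 13, 1, 56, …] (period length 6).
Convergents:
  p_0/q_0 = 28/1
  p_1/q_1 = 29/1
  p_2/q_2 = 405/14
  p_3/q_3 = 839/29
q_2 = 14 ≤ 16 < 29 = q_3, so the answer is 405/14.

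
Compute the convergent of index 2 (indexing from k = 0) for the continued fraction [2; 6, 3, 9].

Using pₖ = aₖpₖ₋₁ + pₖ₋₂, qₖ = aₖqₖ₋₁ + qₖ₋₂ (with p₋₁=1, p₋₂=0, q₋₁=0, q₋₂=1):
  k=0: a=2, p=2, q=1
  k=1: a=6, p=13, q=6
  k=2: a=3, p=41, q=19

41/19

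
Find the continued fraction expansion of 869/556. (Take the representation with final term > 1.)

[1; 1, 1, 3, 2, 8, 4]

869 = 1×556 + 313
556 = 1×313 + 243
313 = 1×243 + 70
243 = 3×70 + 33
70 = 2×33 + 4
33 = 8×4 + 1
4 = 4×1 + 0  (stop)
So 869/556 = [1; 1, 1, 3, 2, 8, 4].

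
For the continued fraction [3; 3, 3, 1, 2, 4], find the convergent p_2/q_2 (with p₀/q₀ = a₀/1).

Using pₖ = aₖpₖ₋₁ + pₖ₋₂, qₖ = aₖqₖ₋₁ + qₖ₋₂ (with p₋₁=1, p₋₂=0, q₋₁=0, q₋₂=1):
  k=0: a=3, p=3, q=1
  k=1: a=3, p=10, q=3
  k=2: a=3, p=33, q=10

33/10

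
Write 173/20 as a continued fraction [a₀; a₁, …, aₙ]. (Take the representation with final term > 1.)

173 = 8*20 + 13
20 = 1*13 + 7
13 = 1*7 + 6
7 = 1*6 + 1
6 = 6*1 + 0  (stop)
So 173/20 = [8; 1, 1, 1, 6].

[8; 1, 1, 1, 6]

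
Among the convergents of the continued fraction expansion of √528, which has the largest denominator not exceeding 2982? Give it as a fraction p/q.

48599/2115

√528 = [22; 1, 44, …] (period length 2).
Convergents:
  p_0/q_0 = 22/1
  p_1/q_1 = 23/1
  p_2/q_2 = 1034/45
  p_3/q_3 = 1057/46
  p_4/q_4 = 47542/2069
  p_5/q_5 = 48599/2115
  p_6/q_6 = 2185898/95129
q_5 = 2115 ≤ 2982 < 95129 = q_6, so the answer is 48599/2115.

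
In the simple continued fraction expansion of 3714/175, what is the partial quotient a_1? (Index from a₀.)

3714 = 21·175 + 39   →  a_0 = 21
175 = 4·39 + 19   →  a_1 = 4

4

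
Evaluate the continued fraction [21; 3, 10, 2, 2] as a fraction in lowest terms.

Fold from the inside: start with 2/1.
  2 + 1/2 = 5/2
  10 + 2/5 = 52/5
  3 + 5/52 = 161/52
  21 + 52/161 = 3433/161

3433/161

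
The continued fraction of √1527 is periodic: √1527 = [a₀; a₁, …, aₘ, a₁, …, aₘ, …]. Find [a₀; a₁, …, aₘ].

[39; 13, 78]

a₀ = ⌊√1527⌋ = 39.
With m₀=0, d₀=1 and mₖ₊₁ = dₖaₖ − mₖ, dₖ₊₁ = (n − mₖ₊₁²)/dₖ, aₖ₊₁ = ⌊(a₀+mₖ₊₁)/dₖ₊₁⌋:
  k=1: m=39, d=6, a=13
  k=2: m=39, d=1, a=78
d=1 and a=2a₀=78 at k=2, so the next step gives (m, d) = (39, 6) again — its k=1 value — and the period has length 2.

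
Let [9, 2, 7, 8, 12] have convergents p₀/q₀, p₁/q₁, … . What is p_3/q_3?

1155/122

Using pₖ = aₖpₖ₋₁ + pₖ₋₂, qₖ = aₖqₖ₋₁ + qₖ₋₂ (with p₋₁=1, p₋₂=0, q₋₁=0, q₋₂=1):
  k=0: a=9, p=9, q=1
  k=1: a=2, p=19, q=2
  k=2: a=7, p=142, q=15
  k=3: a=8, p=1155, q=122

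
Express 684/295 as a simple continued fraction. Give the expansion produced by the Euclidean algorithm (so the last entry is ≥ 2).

684 = 2*295 + 94
295 = 3*94 + 13
94 = 7*13 + 3
13 = 4*3 + 1
3 = 3*1 + 0  (stop)
So 684/295 = [2; 3, 7, 4, 3].

[2; 3, 7, 4, 3]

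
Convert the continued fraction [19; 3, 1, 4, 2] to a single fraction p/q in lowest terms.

809/42

Fold from the inside: start with 2/1.
  4 + 1/2 = 9/2
  1 + 2/9 = 11/9
  3 + 9/11 = 42/11
  19 + 11/42 = 809/42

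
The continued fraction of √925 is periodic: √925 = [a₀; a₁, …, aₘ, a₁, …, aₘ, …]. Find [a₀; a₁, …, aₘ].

a₀ = ⌊√925⌋ = 30.
With m₀=0, d₀=1 and mₖ₊₁ = dₖaₖ − mₖ, dₖ₊₁ = (n − mₖ₊₁²)/dₖ, aₖ₊₁ = ⌊(a₀+mₖ₊₁)/dₖ₊₁⌋:
  k=1: m=30, d=25, a=2
  k=2: m=20, d=21, a=2
  k=3: m=22, d=21, a=2
  k=4: m=20, d=25, a=2
  k=5: m=30, d=1, a=60
d=1 and a=2a₀=60 at k=5, so the next step gives (m, d) = (30, 25) again — its k=1 value — and the period has length 5.

[30; 2, 2, 2, 2, 60]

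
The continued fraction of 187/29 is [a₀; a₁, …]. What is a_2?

4

187 = 6·29 + 13   →  a_0 = 6
29 = 2·13 + 3   →  a_1 = 2
13 = 4·3 + 1   →  a_2 = 4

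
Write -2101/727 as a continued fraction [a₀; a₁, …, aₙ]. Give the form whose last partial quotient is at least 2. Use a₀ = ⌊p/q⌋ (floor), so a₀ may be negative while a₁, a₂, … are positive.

[-3; 9, 11, 2, 3]

-2101 = -3×727 + 80
727 = 9×80 + 7
80 = 11×7 + 3
7 = 2×3 + 1
3 = 3×1 + 0  (stop)
So -2101/727 = [-3; 9, 11, 2, 3].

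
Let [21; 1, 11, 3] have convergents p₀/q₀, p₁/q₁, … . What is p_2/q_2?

263/12

Using pₖ = aₖpₖ₋₁ + pₖ₋₂, qₖ = aₖqₖ₋₁ + qₖ₋₂ (with p₋₁=1, p₋₂=0, q₋₁=0, q₋₂=1):
  k=0: a=21, p=21, q=1
  k=1: a=1, p=22, q=1
  k=2: a=11, p=263, q=12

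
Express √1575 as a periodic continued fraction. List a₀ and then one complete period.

a₀ = ⌊√1575⌋ = 39.
With m₀=0, d₀=1 and mₖ₊₁ = dₖaₖ − mₖ, dₖ₊₁ = (n − mₖ₊₁²)/dₖ, aₖ₊₁ = ⌊(a₀+mₖ₊₁)/dₖ₊₁⌋:
  k=1: m=39, d=54, a=1
  k=2: m=15, d=25, a=2
  k=3: m=35, d=14, a=5
  k=4: m=35, d=25, a=2
  k=5: m=15, d=54, a=1
  k=6: m=39, d=1, a=78
d=1 and a=2a₀=78 at k=6, so the next step gives (m, d) = (39, 54) again — its k=1 value — and the period has length 6.

[39; 1, 2, 5, 2, 1, 78]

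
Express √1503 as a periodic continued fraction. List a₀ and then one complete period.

a₀ = ⌊√1503⌋ = 38.
With m₀=0, d₀=1 and mₖ₊₁ = dₖaₖ − mₖ, dₖ₊₁ = (n − mₖ₊₁²)/dₖ, aₖ₊₁ = ⌊(a₀+mₖ₊₁)/dₖ₊₁⌋:
  k=1: m=38, d=59, a=1
  k=2: m=21, d=18, a=3
  k=3: m=33, d=23, a=3
  k=4: m=36, d=9, a=8
  k=5: m=36, d=23, a=3
  k=6: m=33, d=18, a=3
  k=7: m=21, d=59, a=1
  k=8: m=38, d=1, a=76
d=1 and a=2a₀=76 at k=8, so the next step gives (m, d) = (38, 59) again — its k=1 value — and the period has length 8.

[38; 1, 3, 3, 8, 3, 3, 1, 76]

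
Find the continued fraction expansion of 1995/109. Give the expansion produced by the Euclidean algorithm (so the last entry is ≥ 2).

[18; 3, 3, 3, 3]

1995 = 18*109 + 33
109 = 3*33 + 10
33 = 3*10 + 3
10 = 3*3 + 1
3 = 3*1 + 0  (stop)
So 1995/109 = [18; 3, 3, 3, 3].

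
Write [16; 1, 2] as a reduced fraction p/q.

Fold from the inside: start with 2/1.
  1 + 1/2 = 3/2
  16 + 2/3 = 50/3

50/3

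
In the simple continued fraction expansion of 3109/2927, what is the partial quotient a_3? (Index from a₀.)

3109 = 1·2927 + 182   →  a_0 = 1
2927 = 16·182 + 15   →  a_1 = 16
182 = 12·15 + 2   →  a_2 = 12
15 = 7·2 + 1   →  a_3 = 7

7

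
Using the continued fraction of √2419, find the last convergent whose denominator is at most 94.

2951/60

√2419 = [49; 5, 2, 5, 98, …] (period length 4).
Convergents:
  p_0/q_0 = 49/1
  p_1/q_1 = 246/5
  p_2/q_2 = 541/11
  p_3/q_3 = 2951/60
  p_4/q_4 = 289739/5891
q_3 = 60 ≤ 94 < 5891 = q_4, so the answer is 2951/60.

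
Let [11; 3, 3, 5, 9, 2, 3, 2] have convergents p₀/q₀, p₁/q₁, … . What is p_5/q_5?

Using pₖ = aₖpₖ₋₁ + pₖ₋₂, qₖ = aₖqₖ₋₁ + qₖ₋₂ (with p₋₁=1, p₋₂=0, q₋₁=0, q₋₂=1):
  k=0: a=11, p=11, q=1
  k=1: a=3, p=34, q=3
  k=2: a=3, p=113, q=10
  k=3: a=5, p=599, q=53
  k=4: a=9, p=5504, q=487
  k=5: a=2, p=11607, q=1027

11607/1027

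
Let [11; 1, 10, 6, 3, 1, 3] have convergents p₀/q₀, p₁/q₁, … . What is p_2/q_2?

131/11

Using pₖ = aₖpₖ₋₁ + pₖ₋₂, qₖ = aₖqₖ₋₁ + qₖ₋₂ (with p₋₁=1, p₋₂=0, q₋₁=0, q₋₂=1):
  k=0: a=11, p=11, q=1
  k=1: a=1, p=12, q=1
  k=2: a=10, p=131, q=11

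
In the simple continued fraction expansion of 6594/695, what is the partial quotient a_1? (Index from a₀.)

2

6594 = 9·695 + 339   →  a_0 = 9
695 = 2·339 + 17   →  a_1 = 2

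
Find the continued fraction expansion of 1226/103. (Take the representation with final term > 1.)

[11; 1, 9, 3, 3]

1226 = 11×103 + 93
103 = 1×93 + 10
93 = 9×10 + 3
10 = 3×3 + 1
3 = 3×1 + 0  (stop)
So 1226/103 = [11; 1, 9, 3, 3].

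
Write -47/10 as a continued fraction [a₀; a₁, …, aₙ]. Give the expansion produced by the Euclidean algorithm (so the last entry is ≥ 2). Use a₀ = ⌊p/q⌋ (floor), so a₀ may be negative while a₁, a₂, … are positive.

[-5; 3, 3]

-47 = -5·10 + 3
10 = 3·3 + 1
3 = 3·1 + 0  (stop)
So -47/10 = [-5; 3, 3].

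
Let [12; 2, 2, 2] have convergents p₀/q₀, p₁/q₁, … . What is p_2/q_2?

Using pₖ = aₖpₖ₋₁ + pₖ₋₂, qₖ = aₖqₖ₋₁ + qₖ₋₂ (with p₋₁=1, p₋₂=0, q₋₁=0, q₋₂=1):
  k=0: a=12, p=12, q=1
  k=1: a=2, p=25, q=2
  k=2: a=2, p=62, q=5

62/5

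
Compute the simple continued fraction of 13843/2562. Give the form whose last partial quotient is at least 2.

13843 = 5×2562 + 1033
2562 = 2×1033 + 496
1033 = 2×496 + 41
496 = 12×41 + 4
41 = 10×4 + 1
4 = 4×1 + 0  (stop)
So 13843/2562 = [5; 2, 2, 12, 10, 4].

[5; 2, 2, 12, 10, 4]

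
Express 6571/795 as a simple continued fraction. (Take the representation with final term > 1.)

[8; 3, 1, 3, 3, 3, 1, 3]

6571 = 8*795 + 211
795 = 3*211 + 162
211 = 1*162 + 49
162 = 3*49 + 15
49 = 3*15 + 4
15 = 3*4 + 3
4 = 1*3 + 1
3 = 3*1 + 0  (stop)
So 6571/795 = [8; 3, 1, 3, 3, 3, 1, 3].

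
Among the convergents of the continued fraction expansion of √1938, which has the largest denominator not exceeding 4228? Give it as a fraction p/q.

√1938 = [44; 44, 88, …] (period length 2).
Convergents:
  p_0/q_0 = 44/1
  p_1/q_1 = 1937/44
  p_2/q_2 = 170500/3873
  p_3/q_3 = 7503937/170456
q_2 = 3873 ≤ 4228 < 170456 = q_3, so the answer is 170500/3873.

170500/3873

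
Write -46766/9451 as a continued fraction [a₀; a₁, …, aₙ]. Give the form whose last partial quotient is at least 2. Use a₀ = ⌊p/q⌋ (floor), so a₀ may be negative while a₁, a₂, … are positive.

[-5; 19, 3, 17, 1, 3, 2]

-46766 = -5·9451 + 489
9451 = 19·489 + 160
489 = 3·160 + 9
160 = 17·9 + 7
9 = 1·7 + 2
7 = 3·2 + 1
2 = 2·1 + 0  (stop)
So -46766/9451 = [-5; 19, 3, 17, 1, 3, 2].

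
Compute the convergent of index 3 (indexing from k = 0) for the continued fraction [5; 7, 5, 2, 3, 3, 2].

Using pₖ = aₖpₖ₋₁ + pₖ₋₂, qₖ = aₖqₖ₋₁ + qₖ₋₂ (with p₋₁=1, p₋₂=0, q₋₁=0, q₋₂=1):
  k=0: a=5, p=5, q=1
  k=1: a=7, p=36, q=7
  k=2: a=5, p=185, q=36
  k=3: a=2, p=406, q=79

406/79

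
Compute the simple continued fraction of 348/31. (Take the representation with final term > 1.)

348 = 11×31 + 7
31 = 4×7 + 3
7 = 2×3 + 1
3 = 3×1 + 0  (stop)
So 348/31 = [11; 4, 2, 3].

[11; 4, 2, 3]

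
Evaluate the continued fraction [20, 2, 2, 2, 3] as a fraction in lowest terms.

Using pₖ = aₖpₖ₋₁ + pₖ₋₂ and qₖ = aₖqₖ₋₁ + qₖ₋₂:
  k=0: a=20, p=20, q=1
  k=1: a=2, p=41, q=2
  k=2: a=2, p=102, q=5
  k=3: a=2, p=245, q=12
  k=4: a=3, p=837, q=41

837/41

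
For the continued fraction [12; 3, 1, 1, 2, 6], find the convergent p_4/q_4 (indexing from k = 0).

Using pₖ = aₖpₖ₋₁ + pₖ₋₂, qₖ = aₖqₖ₋₁ + qₖ₋₂ (with p₋₁=1, p₋₂=0, q₋₁=0, q₋₂=1):
  k=0: a=12, p=12, q=1
  k=1: a=3, p=37, q=3
  k=2: a=1, p=49, q=4
  k=3: a=1, p=86, q=7
  k=4: a=2, p=221, q=18

221/18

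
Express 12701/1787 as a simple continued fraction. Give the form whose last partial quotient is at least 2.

12701 = 7×1787 + 192
1787 = 9×192 + 59
192 = 3×59 + 15
59 = 3×15 + 14
15 = 1×14 + 1
14 = 14×1 + 0  (stop)
So 12701/1787 = [7; 9, 3, 3, 1, 14].

[7; 9, 3, 3, 1, 14]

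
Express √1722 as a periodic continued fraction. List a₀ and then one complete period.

a₀ = ⌊√1722⌋ = 41.
With m₀=0, d₀=1 and mₖ₊₁ = dₖaₖ − mₖ, dₖ₊₁ = (n − mₖ₊₁²)/dₖ, aₖ₊₁ = ⌊(a₀+mₖ₊₁)/dₖ₊₁⌋:
  k=1: m=41, d=41, a=2
  k=2: m=41, d=1, a=82
d=1 and a=2a₀=82 at k=2, so the next step gives (m, d) = (41, 41) again — its k=1 value — and the period has length 2.

[41; 2, 82]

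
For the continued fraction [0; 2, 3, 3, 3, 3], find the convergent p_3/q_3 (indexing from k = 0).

Using pₖ = aₖpₖ₋₁ + pₖ₋₂, qₖ = aₖqₖ₋₁ + qₖ₋₂ (with p₋₁=1, p₋₂=0, q₋₁=0, q₋₂=1):
  k=0: a=0, p=0, q=1
  k=1: a=2, p=1, q=2
  k=2: a=3, p=3, q=7
  k=3: a=3, p=10, q=23

10/23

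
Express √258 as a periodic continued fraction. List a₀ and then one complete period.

a₀ = ⌊√258⌋ = 16.
With m₀=0, d₀=1 and mₖ₊₁ = dₖaₖ − mₖ, dₖ₊₁ = (n − mₖ₊₁²)/dₖ, aₖ₊₁ = ⌊(a₀+mₖ₊₁)/dₖ₊₁⌋:
  k=1: m=16, d=2, a=16
  k=2: m=16, d=1, a=32
d=1 and a=2a₀=32 at k=2, so the next step gives (m, d) = (16, 2) again — its k=1 value — and the period has length 2.

[16; 16, 32]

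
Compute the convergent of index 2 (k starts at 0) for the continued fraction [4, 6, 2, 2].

54/13

Using pₖ = aₖpₖ₋₁ + pₖ₋₂, qₖ = aₖqₖ₋₁ + qₖ₋₂ (with p₋₁=1, p₋₂=0, q₋₁=0, q₋₂=1):
  k=0: a=4, p=4, q=1
  k=1: a=6, p=25, q=6
  k=2: a=2, p=54, q=13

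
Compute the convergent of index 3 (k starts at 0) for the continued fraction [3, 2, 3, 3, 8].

Using pₖ = aₖpₖ₋₁ + pₖ₋₂, qₖ = aₖqₖ₋₁ + qₖ₋₂ (with p₋₁=1, p₋₂=0, q₋₁=0, q₋₂=1):
  k=0: a=3, p=3, q=1
  k=1: a=2, p=7, q=2
  k=2: a=3, p=24, q=7
  k=3: a=3, p=79, q=23

79/23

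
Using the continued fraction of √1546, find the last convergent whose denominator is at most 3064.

43605/1109

√1546 = [39; 3, 7, 1, 1, 7, 3, 78, …] (period length 7).
Convergents:
  p_0/q_0 = 39/1
  p_1/q_1 = 118/3
  p_2/q_2 = 865/22
  p_3/q_3 = 983/25
  p_4/q_4 = 1848/47
  p_5/q_5 = 13919/354
  p_6/q_6 = 43605/1109
  p_7/q_7 = 3415109/86856
q_6 = 1109 ≤ 3064 < 86856 = q_7, so the answer is 43605/1109.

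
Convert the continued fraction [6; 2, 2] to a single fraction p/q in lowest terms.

32/5

Fold from the inside: start with 2/1.
  2 + 1/2 = 5/2
  6 + 2/5 = 32/5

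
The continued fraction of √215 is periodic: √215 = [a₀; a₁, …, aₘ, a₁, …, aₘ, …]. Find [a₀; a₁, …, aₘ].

a₀ = ⌊√215⌋ = 14.
With m₀=0, d₀=1 and mₖ₊₁ = dₖaₖ − mₖ, dₖ₊₁ = (n − mₖ₊₁²)/dₖ, aₖ₊₁ = ⌊(a₀+mₖ₊₁)/dₖ₊₁⌋:
  k=1: m=14, d=19, a=1
  k=2: m=5, d=10, a=1
  k=3: m=5, d=19, a=1
  k=4: m=14, d=1, a=28
d=1 and a=2a₀=28 at k=4, so the next step gives (m, d) = (14, 19) again — its k=1 value — and the period has length 4.

[14; 1, 1, 1, 28]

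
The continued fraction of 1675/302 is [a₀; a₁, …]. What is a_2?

1675 = 5·302 + 165   →  a_0 = 5
302 = 1·165 + 137   →  a_1 = 1
165 = 1·137 + 28   →  a_2 = 1

1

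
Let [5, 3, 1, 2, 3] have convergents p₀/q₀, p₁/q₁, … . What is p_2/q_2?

Using pₖ = aₖpₖ₋₁ + pₖ₋₂, qₖ = aₖqₖ₋₁ + qₖ₋₂ (with p₋₁=1, p₋₂=0, q₋₁=0, q₋₂=1):
  k=0: a=5, p=5, q=1
  k=1: a=3, p=16, q=3
  k=2: a=1, p=21, q=4

21/4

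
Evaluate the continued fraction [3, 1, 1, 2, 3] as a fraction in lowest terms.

61/17

Fold from the inside: start with 3/1.
  2 + 1/3 = 7/3
  1 + 3/7 = 10/7
  1 + 7/10 = 17/10
  3 + 10/17 = 61/17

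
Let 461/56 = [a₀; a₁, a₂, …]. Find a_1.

461 = 8·56 + 13   →  a_0 = 8
56 = 4·13 + 4   →  a_1 = 4

4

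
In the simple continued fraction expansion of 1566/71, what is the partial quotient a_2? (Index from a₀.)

1

1566 = 22·71 + 4   →  a_0 = 22
71 = 17·4 + 3   →  a_1 = 17
4 = 1·3 + 1   →  a_2 = 1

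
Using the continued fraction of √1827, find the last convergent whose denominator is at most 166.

√1827 = [42; 1, 2, 1, 8, 1, 2, 1, 84, …] (period length 8).
Convergents:
  p_0/q_0 = 42/1
  p_1/q_1 = 43/1
  p_2/q_2 = 128/3
  p_3/q_3 = 171/4
  p_4/q_4 = 1496/35
  p_5/q_5 = 1667/39
  p_6/q_6 = 4830/113
  p_7/q_7 = 6497/152
  p_8/q_8 = 550578/12881
q_7 = 152 ≤ 166 < 12881 = q_8, so the answer is 6497/152.

6497/152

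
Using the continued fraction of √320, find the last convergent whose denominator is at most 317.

5617/314

√320 = [17; 1, 7, 1, 34, …] (period length 4).
Convergents:
  p_0/q_0 = 17/1
  p_1/q_1 = 18/1
  p_2/q_2 = 143/8
  p_3/q_3 = 161/9
  p_4/q_4 = 5617/314
  p_5/q_5 = 5778/323
q_4 = 314 ≤ 317 < 323 = q_5, so the answer is 5617/314.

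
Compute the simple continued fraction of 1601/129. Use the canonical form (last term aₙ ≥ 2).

1601 = 12×129 + 53
129 = 2×53 + 23
53 = 2×23 + 7
23 = 3×7 + 2
7 = 3×2 + 1
2 = 2×1 + 0  (stop)
So 1601/129 = [12; 2, 2, 3, 3, 2].

[12; 2, 2, 3, 3, 2]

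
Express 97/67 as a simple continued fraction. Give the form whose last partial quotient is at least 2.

[1; 2, 4, 3, 2]

97 = 1×67 + 30
67 = 2×30 + 7
30 = 4×7 + 2
7 = 3×2 + 1
2 = 2×1 + 0  (stop)
So 97/67 = [1; 2, 4, 3, 2].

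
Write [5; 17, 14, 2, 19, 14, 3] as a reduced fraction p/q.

2105267/416177

Using pₖ = aₖpₖ₋₁ + pₖ₋₂ and qₖ = aₖqₖ₋₁ + qₖ₋₂:
  k=0: a=5, p=5, q=1
  k=1: a=17, p=86, q=17
  k=2: a=14, p=1209, q=239
  k=3: a=2, p=2504, q=495
  k=4: a=19, p=48785, q=9644
  k=5: a=14, p=685494, q=135511
  k=6: a=3, p=2105267, q=416177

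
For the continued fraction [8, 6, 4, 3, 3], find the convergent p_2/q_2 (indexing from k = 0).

Using pₖ = aₖpₖ₋₁ + pₖ₋₂, qₖ = aₖqₖ₋₁ + qₖ₋₂ (with p₋₁=1, p₋₂=0, q₋₁=0, q₋₂=1):
  k=0: a=8, p=8, q=1
  k=1: a=6, p=49, q=6
  k=2: a=4, p=204, q=25

204/25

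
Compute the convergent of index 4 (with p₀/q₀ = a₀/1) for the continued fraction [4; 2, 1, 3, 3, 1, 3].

Using pₖ = aₖpₖ₋₁ + pₖ₋₂, qₖ = aₖqₖ₋₁ + qₖ₋₂ (with p₋₁=1, p₋₂=0, q₋₁=0, q₋₂=1):
  k=0: a=4, p=4, q=1
  k=1: a=2, p=9, q=2
  k=2: a=1, p=13, q=3
  k=3: a=3, p=48, q=11
  k=4: a=3, p=157, q=36

157/36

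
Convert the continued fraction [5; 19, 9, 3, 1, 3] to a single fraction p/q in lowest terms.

13419/2656

Fold from the inside: start with 3/1.
  1 + 1/3 = 4/3
  3 + 3/4 = 15/4
  9 + 4/15 = 139/15
  19 + 15/139 = 2656/139
  5 + 139/2656 = 13419/2656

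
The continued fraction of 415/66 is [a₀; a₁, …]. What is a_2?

415 = 6·66 + 19   →  a_0 = 6
66 = 3·19 + 9   →  a_1 = 3
19 = 2·9 + 1   →  a_2 = 2

2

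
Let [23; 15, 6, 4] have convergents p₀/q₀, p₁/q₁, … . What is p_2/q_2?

Using pₖ = aₖpₖ₋₁ + pₖ₋₂, qₖ = aₖqₖ₋₁ + qₖ₋₂ (with p₋₁=1, p₋₂=0, q₋₁=0, q₋₂=1):
  k=0: a=23, p=23, q=1
  k=1: a=15, p=346, q=15
  k=2: a=6, p=2099, q=91

2099/91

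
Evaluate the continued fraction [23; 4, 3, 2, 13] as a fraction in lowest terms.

9363/403

Fold from the inside: start with 13/1.
  2 + 1/13 = 27/13
  3 + 13/27 = 94/27
  4 + 27/94 = 403/94
  23 + 94/403 = 9363/403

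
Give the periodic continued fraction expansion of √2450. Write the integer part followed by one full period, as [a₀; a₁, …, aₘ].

[49; 2, 98]

a₀ = ⌊√2450⌋ = 49.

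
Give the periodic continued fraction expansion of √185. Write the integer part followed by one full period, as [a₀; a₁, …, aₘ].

a₀ = ⌊√185⌋ = 13.
With m₀=0, d₀=1 and mₖ₊₁ = dₖaₖ − mₖ, dₖ₊₁ = (n − mₖ₊₁²)/dₖ, aₖ₊₁ = ⌊(a₀+mₖ₊₁)/dₖ₊₁⌋:
  k=1: m=13, d=16, a=1
  k=2: m=3, d=11, a=1
  k=3: m=8, d=11, a=1
  k=4: m=3, d=16, a=1
  k=5: m=13, d=1, a=26
d=1 and a=2a₀=26 at k=5, so the next step gives (m, d) = (13, 16) again — its k=1 value — and the period has length 5.

[13; 1, 1, 1, 1, 26]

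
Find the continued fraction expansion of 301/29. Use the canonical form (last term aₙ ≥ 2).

[10; 2, 1, 1, 1, 3]

301 = 10*29 + 11
29 = 2*11 + 7
11 = 1*7 + 4
7 = 1*4 + 3
4 = 1*3 + 1
3 = 3*1 + 0  (stop)
So 301/29 = [10; 2, 1, 1, 1, 3].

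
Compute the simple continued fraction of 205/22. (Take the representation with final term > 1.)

205 = 9×22 + 7
22 = 3×7 + 1
7 = 7×1 + 0  (stop)
So 205/22 = [9; 3, 7].

[9; 3, 7]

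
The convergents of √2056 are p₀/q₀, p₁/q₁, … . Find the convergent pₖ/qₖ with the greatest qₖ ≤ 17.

136/3

√2056 = [45; 2, 1, 10, 1, 2, 90, …] (period length 6).
Convergents:
  p_0/q_0 = 45/1
  p_1/q_1 = 91/2
  p_2/q_2 = 136/3
  p_3/q_3 = 1451/32
q_2 = 3 ≤ 17 < 32 = q_3, so the answer is 136/3.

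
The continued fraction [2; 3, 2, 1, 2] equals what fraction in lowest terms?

Fold from the inside: start with 2/1.
  1 + 1/2 = 3/2
  2 + 2/3 = 8/3
  3 + 3/8 = 27/8
  2 + 8/27 = 62/27

62/27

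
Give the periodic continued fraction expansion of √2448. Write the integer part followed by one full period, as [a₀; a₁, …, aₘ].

[49; 2, 10, 2, 98]

a₀ = ⌊√2448⌋ = 49.
With m₀=0, d₀=1 and mₖ₊₁ = dₖaₖ − mₖ, dₖ₊₁ = (n − mₖ₊₁²)/dₖ, aₖ₊₁ = ⌊(a₀+mₖ₊₁)/dₖ₊₁⌋:
  k=1: m=49, d=47, a=2
  k=2: m=45, d=9, a=10
  k=3: m=45, d=47, a=2
  k=4: m=49, d=1, a=98
d=1 and a=2a₀=98 at k=4, so the next step gives (m, d) = (49, 47) again — its k=1 value — and the period has length 4.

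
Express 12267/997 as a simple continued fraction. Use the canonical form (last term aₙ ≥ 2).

[12; 3, 3, 2, 3, 1, 9]

12267 = 12×997 + 303
997 = 3×303 + 88
303 = 3×88 + 39
88 = 2×39 + 10
39 = 3×10 + 9
10 = 1×9 + 1
9 = 9×1 + 0  (stop)
So 12267/997 = [12; 3, 3, 2, 3, 1, 9].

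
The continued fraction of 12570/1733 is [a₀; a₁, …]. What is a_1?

3

12570 = 7·1733 + 439   →  a_0 = 7
1733 = 3·439 + 416   →  a_1 = 3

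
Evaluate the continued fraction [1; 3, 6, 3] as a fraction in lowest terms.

79/60

Using pₖ = aₖpₖ₋₁ + pₖ₋₂ and qₖ = aₖqₖ₋₁ + qₖ₋₂:
  k=0: a=1, p=1, q=1
  k=1: a=3, p=4, q=3
  k=2: a=6, p=25, q=19
  k=3: a=3, p=79, q=60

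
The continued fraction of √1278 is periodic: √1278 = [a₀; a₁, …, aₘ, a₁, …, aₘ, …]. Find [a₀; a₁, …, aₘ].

a₀ = ⌊√1278⌋ = 35.
With m₀=0, d₀=1 and mₖ₊₁ = dₖaₖ − mₖ, dₖ₊₁ = (n − mₖ₊₁²)/dₖ, aₖ₊₁ = ⌊(a₀+mₖ₊₁)/dₖ₊₁⌋:
  k=1: m=35, d=53, a=1
  k=2: m=18, d=18, a=2
  k=3: m=18, d=53, a=1
  k=4: m=35, d=1, a=70
d=1 and a=2a₀=70 at k=4, so the next step gives (m, d) = (35, 53) again — its k=1 value — and the period has length 4.

[35; 1, 2, 1, 70]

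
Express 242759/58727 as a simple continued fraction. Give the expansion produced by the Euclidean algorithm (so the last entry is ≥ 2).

242759 = 4*58727 + 7851
58727 = 7*7851 + 3770
7851 = 2*3770 + 311
3770 = 12*311 + 38
311 = 8*38 + 7
38 = 5*7 + 3
7 = 2*3 + 1
3 = 3*1 + 0  (stop)
So 242759/58727 = [4; 7, 2, 12, 8, 5, 2, 3].

[4; 7, 2, 12, 8, 5, 2, 3]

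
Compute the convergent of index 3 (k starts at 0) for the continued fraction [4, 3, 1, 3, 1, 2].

Using pₖ = aₖpₖ₋₁ + pₖ₋₂, qₖ = aₖqₖ₋₁ + qₖ₋₂ (with p₋₁=1, p₋₂=0, q₋₁=0, q₋₂=1):
  k=0: a=4, p=4, q=1
  k=1: a=3, p=13, q=3
  k=2: a=1, p=17, q=4
  k=3: a=3, p=64, q=15

64/15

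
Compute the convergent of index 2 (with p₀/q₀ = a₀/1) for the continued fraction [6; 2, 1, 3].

Using pₖ = aₖpₖ₋₁ + pₖ₋₂, qₖ = aₖqₖ₋₁ + qₖ₋₂ (with p₋₁=1, p₋₂=0, q₋₁=0, q₋₂=1):
  k=0: a=6, p=6, q=1
  k=1: a=2, p=13, q=2
  k=2: a=1, p=19, q=3

19/3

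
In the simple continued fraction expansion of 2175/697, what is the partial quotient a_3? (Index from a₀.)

2

2175 = 3·697 + 84   →  a_0 = 3
697 = 8·84 + 25   →  a_1 = 8
84 = 3·25 + 9   →  a_2 = 3
25 = 2·9 + 7   →  a_3 = 2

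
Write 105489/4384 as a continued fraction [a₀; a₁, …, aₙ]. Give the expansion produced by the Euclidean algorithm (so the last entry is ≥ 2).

105489 = 24·4384 + 273
4384 = 16·273 + 16
273 = 17·16 + 1
16 = 16·1 + 0  (stop)
So 105489/4384 = [24; 16, 17, 16].

[24; 16, 17, 16]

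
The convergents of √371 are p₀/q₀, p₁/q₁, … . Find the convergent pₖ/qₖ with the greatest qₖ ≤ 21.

√371 = [19; 3, 1, 4, 1, 3, 38, …] (period length 6).
Convergents:
  p_0/q_0 = 19/1
  p_1/q_1 = 58/3
  p_2/q_2 = 77/4
  p_3/q_3 = 366/19
  p_4/q_4 = 443/23
q_3 = 19 ≤ 21 < 23 = q_4, so the answer is 366/19.

366/19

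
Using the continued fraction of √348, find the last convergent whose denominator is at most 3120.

√348 = [18; 1, 1, 1, 8, 1, 1, 1, 36, …] (period length 8).
Convergents:
  p_0/q_0 = 18/1
  p_1/q_1 = 19/1
  p_2/q_2 = 37/2
  p_3/q_3 = 56/3
  p_4/q_4 = 485/26
  p_5/q_5 = 541/29
  p_6/q_6 = 1026/55
  p_7/q_7 = 1567/84
  p_8/q_8 = 57438/3079
  p_9/q_9 = 59005/3163
q_8 = 3079 ≤ 3120 < 3163 = q_9, so the answer is 57438/3079.

57438/3079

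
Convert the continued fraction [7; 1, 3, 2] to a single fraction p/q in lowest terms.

70/9

Fold from the inside: start with 2/1.
  3 + 1/2 = 7/2
  1 + 2/7 = 9/7
  7 + 7/9 = 70/9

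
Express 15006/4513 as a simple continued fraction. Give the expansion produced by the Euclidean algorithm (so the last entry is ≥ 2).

15006 = 3×4513 + 1467
4513 = 3×1467 + 112
1467 = 13×112 + 11
112 = 10×11 + 2
11 = 5×2 + 1
2 = 2×1 + 0  (stop)
So 15006/4513 = [3; 3, 13, 10, 5, 2].

[3; 3, 13, 10, 5, 2]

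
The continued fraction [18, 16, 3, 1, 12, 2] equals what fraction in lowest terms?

Using pₖ = aₖpₖ₋₁ + pₖ₋₂ and qₖ = aₖqₖ₋₁ + qₖ₋₂:
  k=0: a=18, p=18, q=1
  k=1: a=16, p=289, q=16
  k=2: a=3, p=885, q=49
  k=3: a=1, p=1174, q=65
  k=4: a=12, p=14973, q=829
  k=5: a=2, p=31120, q=1723

31120/1723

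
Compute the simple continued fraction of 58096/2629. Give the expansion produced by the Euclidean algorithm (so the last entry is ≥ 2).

58096 = 22*2629 + 258
2629 = 10*258 + 49
258 = 5*49 + 13
49 = 3*13 + 10
13 = 1*10 + 3
10 = 3*3 + 1
3 = 3*1 + 0  (stop)
So 58096/2629 = [22; 10, 5, 3, 1, 3, 3].

[22; 10, 5, 3, 1, 3, 3]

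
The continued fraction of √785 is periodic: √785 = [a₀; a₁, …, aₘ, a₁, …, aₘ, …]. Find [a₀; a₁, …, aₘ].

[28; 56]

a₀ = ⌊√785⌋ = 28.
With m₀=0, d₀=1 and mₖ₊₁ = dₖaₖ − mₖ, dₖ₊₁ = (n − mₖ₊₁²)/dₖ, aₖ₊₁ = ⌊(a₀+mₖ₊₁)/dₖ₊₁⌋:
  k=1: m=28, d=1, a=56
d=1 and a=2a₀=56 at k=1, so the next step gives (m, d) = (28, 1) again — its k=1 value — and the period has length 1.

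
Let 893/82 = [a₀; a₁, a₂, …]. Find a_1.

893 = 10·82 + 73   →  a_0 = 10
82 = 1·73 + 9   →  a_1 = 1

1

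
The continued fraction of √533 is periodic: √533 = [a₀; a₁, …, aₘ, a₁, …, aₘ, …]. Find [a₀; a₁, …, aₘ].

[23; 11, 1, 1, 11, 46]

a₀ = ⌊√533⌋ = 23.
With m₀=0, d₀=1 and mₖ₊₁ = dₖaₖ − mₖ, dₖ₊₁ = (n − mₖ₊₁²)/dₖ, aₖ₊₁ = ⌊(a₀+mₖ₊₁)/dₖ₊₁⌋:
  k=1: m=23, d=4, a=11
  k=2: m=21, d=23, a=1
  k=3: m=2, d=23, a=1
  k=4: m=21, d=4, a=11
  k=5: m=23, d=1, a=46
d=1 and a=2a₀=46 at k=5, so the next step gives (m, d) = (23, 4) again — its k=1 value — and the period has length 5.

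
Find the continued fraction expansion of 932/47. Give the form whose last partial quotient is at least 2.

[19; 1, 4, 1, 7]

932 = 19*47 + 39
47 = 1*39 + 8
39 = 4*8 + 7
8 = 1*7 + 1
7 = 7*1 + 0  (stop)
So 932/47 = [19; 1, 4, 1, 7].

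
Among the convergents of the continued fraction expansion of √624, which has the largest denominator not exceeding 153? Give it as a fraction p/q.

√624 = [24; 1, 48, …] (period length 2).
Convergents:
  p_0/q_0 = 24/1
  p_1/q_1 = 25/1
  p_2/q_2 = 1224/49
  p_3/q_3 = 1249/50
  p_4/q_4 = 61176/2449
q_3 = 50 ≤ 153 < 2449 = q_4, so the answer is 1249/50.

1249/50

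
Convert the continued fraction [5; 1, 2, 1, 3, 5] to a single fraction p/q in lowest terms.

Fold from the inside: start with 5/1.
  3 + 1/5 = 16/5
  1 + 5/16 = 21/16
  2 + 16/21 = 58/21
  1 + 21/58 = 79/58
  5 + 58/79 = 453/79

453/79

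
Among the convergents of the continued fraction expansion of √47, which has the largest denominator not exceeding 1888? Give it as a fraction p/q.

4607/672

√47 = [6; 1, 5, 1, 12, …] (period length 4).
Convergents:
  p_0/q_0 = 6/1
  p_1/q_1 = 7/1
  p_2/q_2 = 41/6
  p_3/q_3 = 48/7
  p_4/q_4 = 617/90
  p_5/q_5 = 665/97
  p_6/q_6 = 3942/575
  p_7/q_7 = 4607/672
  p_8/q_8 = 59226/8639
q_7 = 672 ≤ 1888 < 8639 = q_8, so the answer is 4607/672.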